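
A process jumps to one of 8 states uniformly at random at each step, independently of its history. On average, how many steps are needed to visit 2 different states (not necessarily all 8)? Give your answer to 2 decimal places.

2.14

With k distinct states already seen, the next new one arrives after an expected 8/(8-k) steps.
Sum over k = 0,...,1: E = 8/8 + 8/7 = 2.143.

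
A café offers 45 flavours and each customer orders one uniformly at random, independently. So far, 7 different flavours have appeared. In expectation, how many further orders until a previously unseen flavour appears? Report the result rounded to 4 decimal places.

1.1842

The number of orders until the next new flavour is geometric with success probability 38/45, so its mean is 45/38.
E = 45/38 = 1.18421.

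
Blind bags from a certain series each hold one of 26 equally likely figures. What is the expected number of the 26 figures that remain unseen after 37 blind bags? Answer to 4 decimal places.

For each figure, P(unseen after 37) = (25/26)^37 = 0.23430.
By linearity of expectation, E[unseen] = 26·(25/26)^37 = 6.09172.

6.0917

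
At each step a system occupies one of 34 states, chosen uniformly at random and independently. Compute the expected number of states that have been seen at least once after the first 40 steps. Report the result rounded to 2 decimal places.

For each state, P(seen in 40 steps) = 1 - (33/34)^40 = 0.697.
By linearity of expectation, E[distinct seen] = 34·(1 - (33/34)^40) = 23.699.

23.70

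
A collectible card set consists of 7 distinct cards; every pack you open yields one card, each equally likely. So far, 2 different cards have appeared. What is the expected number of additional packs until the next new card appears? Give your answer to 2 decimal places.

Each pack yields a new card with probability (7-2)/7 = 5/7, so the wait is geometric with mean 7/5.
E = 7/5 = 1.400.

1.40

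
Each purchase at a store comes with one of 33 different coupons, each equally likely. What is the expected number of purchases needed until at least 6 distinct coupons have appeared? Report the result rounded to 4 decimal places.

6.5123

Going from k to k+1 distinct takes a geometric number of purchases with mean 33/(33-k).
Sum over k = 0,...,5: E = 33/33 + 33/32 + 33/31 + 33/30 + 33/29 + 33/28 = 6.51227.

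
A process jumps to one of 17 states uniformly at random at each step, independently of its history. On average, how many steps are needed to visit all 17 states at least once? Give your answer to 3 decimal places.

58.472

Split into phases: going from k distinct to k+1 distinct takes on average 17/(17-k) steps.
E[T] = 17/17 + 17/16 + 17/15 + ... + 17/2 + 17/1 = 17·H_{17}.
H_{17} = 3.4396, so E[T] = 58.4724.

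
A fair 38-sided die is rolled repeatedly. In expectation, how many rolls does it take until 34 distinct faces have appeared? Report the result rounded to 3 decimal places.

Going from k to k+1 distinct takes a geometric number of rolls with mean 38/(38-k).
Sum over k = 0,...,33: E = 38/38 + 38/37 + 38/36 + ... + 38/6 + 38/5 = 81.4936.

81.494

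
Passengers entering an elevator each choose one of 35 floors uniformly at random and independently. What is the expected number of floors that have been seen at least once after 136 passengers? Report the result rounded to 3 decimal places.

34.321

For each floor, P(seen in 136 passengers) = 1 - (34/35)^136 = 0.9806.
By linearity of expectation, E[distinct seen] = 35·(1 - (34/35)^136) = 34.3209.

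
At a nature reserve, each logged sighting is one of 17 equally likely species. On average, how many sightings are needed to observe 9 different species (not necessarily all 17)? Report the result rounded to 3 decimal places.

12.269

With k distinct species already seen, the next new one arrives after an expected 17/(17-k) sightings.
Sum over k = 0,...,8: E = 17/17 + 17/16 + 17/15 + ... + 17/10 + 17/9 = 12.2688.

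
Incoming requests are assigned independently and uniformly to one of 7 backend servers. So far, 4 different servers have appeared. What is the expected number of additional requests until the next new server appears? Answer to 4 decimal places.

The number of requests until the next new server is geometric with success probability 3/7, so its mean is 7/3.
E = 7/3 = 2.33333.

2.3333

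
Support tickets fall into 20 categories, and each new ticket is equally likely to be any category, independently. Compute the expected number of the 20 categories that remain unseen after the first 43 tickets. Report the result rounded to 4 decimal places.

2.2037

For each category, P(unseen after 43) = (19/20)^43 = 0.11018.
By linearity of expectation, E[unseen] = 20·(19/20)^43 = 2.20366.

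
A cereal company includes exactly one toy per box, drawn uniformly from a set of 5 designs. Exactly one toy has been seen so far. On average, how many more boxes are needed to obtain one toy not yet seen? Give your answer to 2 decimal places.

Each box yields a new toy with probability (5-1)/5 = 4/5, so the wait is geometric with mean 5/4.
E = 5/4 = 1.250.

1.25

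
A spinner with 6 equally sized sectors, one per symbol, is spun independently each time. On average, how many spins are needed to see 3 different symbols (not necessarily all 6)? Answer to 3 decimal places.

3.700

With k distinct symbols already seen, the next new one arrives after an expected 6/(6-k) spins.
Sum over k = 0,...,2: E = 6/6 + 6/5 + 6/4 = 3.7000.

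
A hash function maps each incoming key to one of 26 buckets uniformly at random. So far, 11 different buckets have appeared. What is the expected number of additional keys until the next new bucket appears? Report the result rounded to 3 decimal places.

The number of keys until the next new bucket is geometric with success probability 15/26, so its mean is 26/15.
E = 26/15 = 1.7333.

1.733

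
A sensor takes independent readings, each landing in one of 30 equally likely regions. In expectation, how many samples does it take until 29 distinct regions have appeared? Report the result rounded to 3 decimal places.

89.850

Going from k to k+1 distinct takes a geometric number of samples with mean 30/(30-k).
Sum over k = 0,...,28: E = 30/30 + 30/29 + 30/28 + ... + 30/3 + 30/2 = 89.8496.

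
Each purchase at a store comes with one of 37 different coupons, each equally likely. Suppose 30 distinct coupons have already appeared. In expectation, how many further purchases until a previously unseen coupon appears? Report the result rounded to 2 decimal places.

5.29

The number of purchases until the next new coupon is geometric with success probability 7/37, so its mean is 37/7.
E = 37/7 = 5.286.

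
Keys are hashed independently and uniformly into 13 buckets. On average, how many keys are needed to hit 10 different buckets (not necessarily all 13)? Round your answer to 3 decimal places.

Going from k to k+1 distinct takes a geometric number of keys with mean 13/(13-k).
Sum over k = 0,...,9: E = 13/13 + 13/12 + 13/11 + ... + 13/5 + 13/4 = 17.5084.

17.508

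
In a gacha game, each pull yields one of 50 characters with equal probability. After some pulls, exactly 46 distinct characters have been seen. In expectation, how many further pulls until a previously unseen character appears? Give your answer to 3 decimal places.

Each pull yields a new character with probability (50-46)/50 = 4/50, so the wait is geometric with mean 50/4.
E = 50/4 = 12.5000.

12.500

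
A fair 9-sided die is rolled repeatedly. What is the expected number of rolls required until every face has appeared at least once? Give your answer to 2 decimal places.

After k distinct faces have appeared, the next roll gives a new one with probability (9-k)/9, so the expected wait for the (k+1)-th is 9/(9-k).
E[T] = 9/9 + 9/8 + 9/7 + ... + 9/2 + 9/1 = 9·H_{9}.
H_{9} = 2.829, so E[T] = 25.461.

25.46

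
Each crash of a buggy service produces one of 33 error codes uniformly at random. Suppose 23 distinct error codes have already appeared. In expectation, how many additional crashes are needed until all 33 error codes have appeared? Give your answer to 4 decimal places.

The wait to go from k to k+1 distinct error codes is geometric with mean 33/(33-k).
Sum over k = 23,...,32: E = 33/10 + 33/9 + 33/8 + ... + 33/2 + 33/1 = 96.65595.

96.6560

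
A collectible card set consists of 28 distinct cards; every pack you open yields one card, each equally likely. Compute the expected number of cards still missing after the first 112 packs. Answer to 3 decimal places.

For each card, P(unseen after 112) = (27/28)^112 = 0.0170.
By linearity of expectation, E[unseen] = 28·(27/28)^112 = 0.4767.

0.477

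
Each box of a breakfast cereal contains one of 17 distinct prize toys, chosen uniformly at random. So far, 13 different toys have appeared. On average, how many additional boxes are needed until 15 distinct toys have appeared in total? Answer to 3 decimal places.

From k distinct to k+1 distinct takes on average 17/(17-k) boxes.
Sum over k = 13,...,14: E = 17/4 + 17/3 = 9.9167.

9.917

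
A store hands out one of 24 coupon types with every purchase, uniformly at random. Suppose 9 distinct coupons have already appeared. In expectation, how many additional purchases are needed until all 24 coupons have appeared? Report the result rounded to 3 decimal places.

With k distinct coupons already seen, the next new one takes an expected 24/(24-k) purchases.
Sum over k = 9,...,23: E = 24/15 + 24/14 + 24/13 + ... + 24/2 + 24/1 = 79.6375.

79.637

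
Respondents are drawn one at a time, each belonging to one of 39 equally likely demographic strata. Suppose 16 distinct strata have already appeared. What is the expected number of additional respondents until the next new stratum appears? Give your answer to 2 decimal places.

1.70

Each respondent yields a new stratum with probability (39-16)/39 = 23/39, so the wait is geometric with mean 39/23.
E = 39/23 = 1.696.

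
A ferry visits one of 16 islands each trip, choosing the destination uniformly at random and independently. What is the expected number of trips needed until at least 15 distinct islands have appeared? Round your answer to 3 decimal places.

38.092

Going from k to k+1 distinct takes a geometric number of trips with mean 16/(16-k).
Sum over k = 0,...,14: E = 16/16 + 16/15 + 16/14 + ... + 16/3 + 16/2 = 38.0917.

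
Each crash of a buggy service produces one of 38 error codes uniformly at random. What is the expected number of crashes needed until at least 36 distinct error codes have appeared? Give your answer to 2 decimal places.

103.66

Going from k to k+1 distinct takes a geometric number of crashes with mean 38/(38-k).
Sum over k = 0,...,35: E = 38/38 + 38/37 + 38/36 + ... + 38/4 + 38/3 = 103.660.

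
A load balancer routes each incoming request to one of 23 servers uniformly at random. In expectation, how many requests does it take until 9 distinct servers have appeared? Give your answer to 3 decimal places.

11.103

With k distinct servers already seen, the next new one arrives after an expected 23/(23-k) requests.
Sum over k = 0,...,8: E = 23/23 + 23/22 + 23/21 + ... + 23/16 + 23/15 = 11.1028.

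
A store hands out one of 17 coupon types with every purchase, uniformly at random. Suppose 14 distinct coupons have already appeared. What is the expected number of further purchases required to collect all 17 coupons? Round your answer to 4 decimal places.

With k distinct coupons already seen, the next new one takes an expected 17/(17-k) purchases.
Sum over k = 14,...,16: E = 17/3 + 17/2 + 17/1 = 31.16667.

31.1667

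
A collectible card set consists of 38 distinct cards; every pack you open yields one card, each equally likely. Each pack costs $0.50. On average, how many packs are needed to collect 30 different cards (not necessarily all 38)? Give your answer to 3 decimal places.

Going from k to k+1 distinct takes a geometric number of packs with mean 38/(38-k).
Sum over k = 0,...,29: E = 38/38 + 38/37 + 38/36 + ... + 38/10 + 38/9 = 57.3817.

57.382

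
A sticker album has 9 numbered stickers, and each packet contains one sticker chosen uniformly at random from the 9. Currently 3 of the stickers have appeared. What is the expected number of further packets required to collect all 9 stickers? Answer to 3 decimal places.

22.050

The wait to go from k to k+1 distinct stickers is geometric with mean 9/(9-k).
Sum over k = 3,...,8: E = 9/6 + 9/5 + 9/4 + 9/3 + 9/2 + 9/1 = 22.0500.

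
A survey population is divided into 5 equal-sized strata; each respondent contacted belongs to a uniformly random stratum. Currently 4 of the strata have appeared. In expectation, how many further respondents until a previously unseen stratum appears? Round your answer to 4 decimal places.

The number of respondents until the next new stratum is geometric with success probability 1/5, so its mean is 5/1.
E = 5/1 = 5.00000.

5.0000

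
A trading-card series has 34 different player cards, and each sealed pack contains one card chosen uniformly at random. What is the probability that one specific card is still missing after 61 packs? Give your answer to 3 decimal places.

0.162

On each pack the fixed card fails to appear with probability 33/34.
P(still missing after 61) = (33/34)^61 = 0.1619.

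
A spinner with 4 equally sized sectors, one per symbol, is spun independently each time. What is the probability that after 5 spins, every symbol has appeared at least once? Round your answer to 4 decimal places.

0.2344

By inclusion–exclusion over which symbols are missing,
P(all seen) = Σ_{j=0}^{4} (-1)^j C(4,j)((4-j)/4)^5
= 1.00000 - 0.94922 + 0.18750 - 0.00391 + 0.00000
= 0.23438.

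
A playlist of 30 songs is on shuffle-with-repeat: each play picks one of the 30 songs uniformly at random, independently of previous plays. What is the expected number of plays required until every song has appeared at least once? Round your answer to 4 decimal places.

119.8496

Split into phases: going from k distinct to k+1 distinct takes on average 30/(30-k) plays.
E[T] = 30/30 + 30/29 + 30/28 + ... + 30/2 + 30/1 = 30·H_{30}.
H_{30} = 3.99499, so E[T] = 119.84961.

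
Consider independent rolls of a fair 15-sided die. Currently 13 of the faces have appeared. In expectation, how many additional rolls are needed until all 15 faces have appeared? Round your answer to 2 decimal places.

22.50

The wait to go from k to k+1 distinct faces is geometric with mean 15/(15-k).
Sum over k = 13,...,14: E = 15/2 + 15/1 = 22.500.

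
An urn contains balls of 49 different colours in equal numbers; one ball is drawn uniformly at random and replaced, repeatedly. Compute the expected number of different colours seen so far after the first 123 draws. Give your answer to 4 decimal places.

For each colour, P(seen in 123 draws) = 1 - (48/49)^123 = 0.92083.
By linearity of expectation, E[distinct seen] = 49·(1 - (48/49)^123) = 45.12073.

45.1207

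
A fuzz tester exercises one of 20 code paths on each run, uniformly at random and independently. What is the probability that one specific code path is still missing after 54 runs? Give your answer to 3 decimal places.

0.063

Each run misses the fixed code path with probability (20-1)/20 = 19/20, independently.
P(still missing after 54) = (19/20)^54 = 0.0627.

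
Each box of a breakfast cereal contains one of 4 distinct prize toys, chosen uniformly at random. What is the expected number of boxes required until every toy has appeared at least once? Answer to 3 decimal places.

8.333

Split into phases: going from k distinct to k+1 distinct takes on average 4/(4-k) boxes.
E[T] = 4/4 + 4/3 + 4/2 + 4/1 = 4·H_{4}.
H_{4} = 2.0833, so E[T] = 8.3333.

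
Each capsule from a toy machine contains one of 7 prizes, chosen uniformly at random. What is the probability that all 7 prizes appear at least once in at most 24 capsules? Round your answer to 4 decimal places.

By inclusion–exclusion over which prizes are missing,
P(all seen) = Σ_{j=0}^{7} (-1)^j C(7,j)((7-j)/7)^24
= 1.00000 - 0.17313 + 0.00653 - 0.00005 + 0.00000 - 0.00000 + 0.00000 - 0.00000
= 0.83335.

0.8334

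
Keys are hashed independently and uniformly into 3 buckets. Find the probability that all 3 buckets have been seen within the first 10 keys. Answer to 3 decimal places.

By inclusion–exclusion over which buckets are missing,
P(all seen) = Σ_{j=0}^{3} (-1)^j C(3,j)((3-j)/3)^10
= 1.0000 - 0.0520 + 0.0001 - 0.0000
= 0.9480.

0.948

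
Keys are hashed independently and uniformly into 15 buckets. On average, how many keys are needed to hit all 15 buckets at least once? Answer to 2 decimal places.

49.77

Split into phases: going from k distinct to k+1 distinct takes on average 15/(15-k) keys.
E[T] = 15/15 + 15/14 + 15/13 + ... + 15/2 + 15/1 = 15·H_{15}.
H_{15} = 3.318, so E[T] = 49.773.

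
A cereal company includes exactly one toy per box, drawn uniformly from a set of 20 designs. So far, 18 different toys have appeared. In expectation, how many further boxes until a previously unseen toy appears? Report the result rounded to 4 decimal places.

10.0000

The number of boxes until the next new toy is geometric with success probability 2/20, so its mean is 20/2.
E = 20/2 = 10.00000.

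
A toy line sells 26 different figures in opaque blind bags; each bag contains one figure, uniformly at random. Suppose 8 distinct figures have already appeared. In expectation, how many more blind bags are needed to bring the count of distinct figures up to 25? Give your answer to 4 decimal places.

The wait to go from k to k+1 distinct figures is geometric with mean 26/(26-k).
Sum over k = 8,...,24: E = 26/18 + 26/17 + 26/16 + ... + 26/3 + 26/2 = 64.87281.

64.8728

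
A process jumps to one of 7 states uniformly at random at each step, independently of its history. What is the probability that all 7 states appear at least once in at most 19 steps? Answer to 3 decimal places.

0.660

Let A_i be the event that state i is missing after 19 steps. By inclusion–exclusion on the A_i,
P(all seen) = Σ_{j=0}^{7} (-1)^j C(7,j)((7-j)/7)^19
= 1.0000 - 0.3742 + 0.0351 - 0.0008 + 0.0000 - 0.0000 + 0.0000 - 0.0000
= 0.6601.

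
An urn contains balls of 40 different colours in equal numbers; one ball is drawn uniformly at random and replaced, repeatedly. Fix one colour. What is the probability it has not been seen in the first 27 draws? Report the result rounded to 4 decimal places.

0.5048

Each draw misses the fixed colour with probability (40-1)/40 = 39/40, independently.
P(still missing after 27) = (39/40)^27 = 0.50481.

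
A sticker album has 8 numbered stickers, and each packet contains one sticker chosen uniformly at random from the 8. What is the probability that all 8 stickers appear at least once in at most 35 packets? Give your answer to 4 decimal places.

0.9265

Let A_i be the event that sticker i is missing after 35 packets. By inclusion–exclusion on the A_i,
P(all seen) = Σ_{j=0}^{8} (-1)^j C(8,j)((8-j)/8)^35
= 1.00000 - 0.07471 + 0.00119 - 0.00000 + 0.00000 - 0.00000 + 0.00000 - 0.00000 + 0.00000
= 0.92647.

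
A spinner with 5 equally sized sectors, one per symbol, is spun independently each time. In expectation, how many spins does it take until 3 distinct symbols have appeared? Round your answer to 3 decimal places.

Going from k to k+1 distinct takes a geometric number of spins with mean 5/(5-k).
Sum over k = 0,...,2: E = 5/5 + 5/4 + 5/3 = 3.9167.

3.917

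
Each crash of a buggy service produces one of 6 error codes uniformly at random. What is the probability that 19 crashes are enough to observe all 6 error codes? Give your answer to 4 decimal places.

0.8189

Let A_i be the event that error code i is missing after 19 crashes. By inclusion–exclusion on the A_i,
P(all seen) = Σ_{j=0}^{6} (-1)^j C(6,j)((6-j)/6)^19
= 1.00000 - 0.18781 + 0.00677 - 0.00004 + 0.00000 - 0.00000 + 0.00000
= 0.81892.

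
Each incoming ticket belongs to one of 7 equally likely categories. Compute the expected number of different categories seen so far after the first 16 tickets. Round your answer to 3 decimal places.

6.406

For each category, P(seen in 16 tickets) = 1 - (6/7)^16 = 0.9151.
By linearity of expectation, E[distinct seen] = 7·(1 - (6/7)^16) = 6.4058.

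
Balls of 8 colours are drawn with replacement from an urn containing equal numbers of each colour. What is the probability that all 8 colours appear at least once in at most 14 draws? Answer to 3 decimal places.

By inclusion–exclusion over which colours are missing,
P(all seen) = Σ_{j=0}^{8} (-1)^j C(8,j)((8-j)/8)^14
= 1.0000 - 1.2337 + 0.4989 - 0.0777 + 0.0043 - 0.0001 + 0.0000 - 0.0000 + 0.0000
= 0.1917.

0.192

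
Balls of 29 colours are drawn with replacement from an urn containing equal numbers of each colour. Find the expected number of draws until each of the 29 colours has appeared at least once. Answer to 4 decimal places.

Split into phases: going from k distinct to k+1 distinct takes on average 29/(29-k) draws.
E[T] = 29/29 + 29/28 + 29/27 + ... + 29/2 + 29/1 = 29·H_{29}.
H_{29} = 3.96165, so E[T] = 114.88796.

114.8880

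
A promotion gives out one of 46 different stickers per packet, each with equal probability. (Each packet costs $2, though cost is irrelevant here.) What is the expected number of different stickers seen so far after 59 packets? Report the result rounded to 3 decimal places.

33.423

For each sticker, P(seen in 59 packets) = 1 - (45/46)^59 = 0.7266.
By linearity of expectation, E[distinct seen] = 46·(1 - (45/46)^59) = 33.4228.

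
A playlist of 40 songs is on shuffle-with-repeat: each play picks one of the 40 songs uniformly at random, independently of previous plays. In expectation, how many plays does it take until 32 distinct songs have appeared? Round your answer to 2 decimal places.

62.43

With k distinct songs already seen, the next new one arrives after an expected 40/(40-k) plays.
Sum over k = 0,...,31: E = 40/40 + 40/39 + 40/38 + ... + 40/10 + 40/9 = 62.427.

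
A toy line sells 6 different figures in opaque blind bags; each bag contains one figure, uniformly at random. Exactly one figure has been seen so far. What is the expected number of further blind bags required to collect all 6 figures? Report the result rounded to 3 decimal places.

With k distinct figures already seen, the next new one takes an expected 6/(6-k) blind bags.
Sum over k = 1,...,5: E = 6/5 + 6/4 + 6/3 + 6/2 + 6/1 = 13.7000.

13.700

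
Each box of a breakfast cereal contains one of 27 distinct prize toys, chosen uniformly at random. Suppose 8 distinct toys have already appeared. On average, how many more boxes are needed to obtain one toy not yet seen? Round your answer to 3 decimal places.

1.421

The number of boxes until the next new toy is geometric with success probability 19/27, so its mean is 27/19.
E = 27/19 = 1.4211.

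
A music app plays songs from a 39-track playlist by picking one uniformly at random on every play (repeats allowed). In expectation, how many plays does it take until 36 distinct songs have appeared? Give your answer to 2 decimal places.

Going from k to k+1 distinct takes a geometric number of plays with mean 39/(39-k).
Sum over k = 0,...,35: E = 39/39 + 39/38 + 39/37 + ... + 39/5 + 39/4 = 94.388.

94.39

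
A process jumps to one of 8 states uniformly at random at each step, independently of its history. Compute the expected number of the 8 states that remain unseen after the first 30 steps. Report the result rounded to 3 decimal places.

For each state, P(unseen after 30) = (7/8)^30 = 0.0182.
By linearity of expectation, E[unseen] = 8·(7/8)^30 = 0.1457.

0.146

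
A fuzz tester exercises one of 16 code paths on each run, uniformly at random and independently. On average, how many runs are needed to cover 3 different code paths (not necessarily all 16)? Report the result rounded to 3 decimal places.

With k distinct code paths already seen, the next new one arrives after an expected 16/(16-k) runs.
Sum over k = 0,...,2: E = 16/16 + 16/15 + 16/14 = 3.2095.

3.210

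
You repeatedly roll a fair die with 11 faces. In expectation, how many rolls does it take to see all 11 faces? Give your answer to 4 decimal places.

33.2187

Split into phases: going from k distinct to k+1 distinct takes on average 11/(11-k) rolls.
E[T] = 11/11 + 11/10 + 11/9 + ... + 11/2 + 11/1 = 11·H_{11}.
H_{11} = 3.01988, so E[T] = 33.21865.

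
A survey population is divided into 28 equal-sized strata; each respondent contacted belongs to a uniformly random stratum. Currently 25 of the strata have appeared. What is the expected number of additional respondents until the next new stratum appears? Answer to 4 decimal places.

The number of respondents until the next new stratum is geometric with success probability 3/28, so its mean is 28/3.
E = 28/3 = 9.33333.

9.3333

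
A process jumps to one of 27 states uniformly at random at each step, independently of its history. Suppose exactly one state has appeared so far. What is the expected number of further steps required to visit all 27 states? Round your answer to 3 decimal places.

The wait to go from k to k+1 distinct states is geometric with mean 27/(27-k).
Sum over k = 1,...,26: E = 27/26 + 27/25 + 27/24 + ... + 27/2 + 27/1 = 104.0693.

104.069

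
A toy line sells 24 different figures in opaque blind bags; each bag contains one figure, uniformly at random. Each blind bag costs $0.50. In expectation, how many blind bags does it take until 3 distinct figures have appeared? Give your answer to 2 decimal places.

Going from k to k+1 distinct takes a geometric number of blind bags with mean 24/(24-k).
Sum over k = 0,...,2: E = 24/24 + 24/23 + 24/22 = 3.134.

3.13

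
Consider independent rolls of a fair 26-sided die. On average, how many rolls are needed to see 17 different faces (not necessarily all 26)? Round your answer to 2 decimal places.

Going from k to k+1 distinct takes a geometric number of rolls with mean 26/(26-k).
Sum over k = 0,...,16: E = 26/26 + 26/25 + 26/24 + ... + 26/11 + 26/10 = 26.662.

26.66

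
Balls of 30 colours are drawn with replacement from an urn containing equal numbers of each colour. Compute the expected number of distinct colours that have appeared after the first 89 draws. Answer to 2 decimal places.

28.53

For each colour, P(seen in 89 draws) = 1 - (29/30)^89 = 0.951.
By linearity of expectation, E[distinct seen] = 30·(1 - (29/30)^89) = 28.532.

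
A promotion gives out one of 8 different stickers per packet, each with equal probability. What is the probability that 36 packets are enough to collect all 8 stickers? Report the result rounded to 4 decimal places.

Let A_i be the event that sticker i is missing after 36 packets. By inclusion–exclusion on the A_i,
P(all seen) = Σ_{j=0}^{8} (-1)^j C(8,j)((8-j)/8)^36
= 1.00000 - 0.06537 + 0.00089 - 0.00000 + 0.00000 - 0.00000 + 0.00000 - 0.00000 + 0.00000
= 0.93552.

0.9355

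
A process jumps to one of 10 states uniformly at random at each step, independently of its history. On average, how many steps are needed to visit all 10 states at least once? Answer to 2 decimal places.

The wait to go from k to k+1 distinct states is geometric with mean 10/(10-k).
E[T] = 10/10 + 10/9 + 10/8 + ... + 10/2 + 10/1 = 10·H_{10}.
H_{10} = 2.929, so E[T] = 29.290.

29.29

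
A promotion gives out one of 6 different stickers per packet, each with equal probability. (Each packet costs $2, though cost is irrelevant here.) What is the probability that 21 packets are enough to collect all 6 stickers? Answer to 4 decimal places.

0.8726

By inclusion–exclusion over which stickers are missing,
P(all seen) = Σ_{j=0}^{6} (-1)^j C(6,j)((6-j)/6)^21
= 1.00000 - 0.13042 + 0.00301 - 0.00001 + 0.00000 - 0.00000 + 0.00000
= 0.87258.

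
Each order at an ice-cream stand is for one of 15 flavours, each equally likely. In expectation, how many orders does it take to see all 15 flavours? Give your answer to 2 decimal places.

49.77

The wait to go from k to k+1 distinct flavours is geometric with mean 15/(15-k).
E[T] = 15/15 + 15/14 + 15/13 + ... + 15/2 + 15/1 = 15·H_{15}.
H_{15} = 3.318, so E[T] = 49.773.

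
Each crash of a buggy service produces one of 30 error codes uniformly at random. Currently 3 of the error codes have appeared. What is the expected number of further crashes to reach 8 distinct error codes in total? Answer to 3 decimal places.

The wait to go from k to k+1 distinct error codes is geometric with mean 30/(30-k).
Sum over k = 3,...,7: E = 30/27 + 30/26 + 30/25 + 30/24 + 30/23 = 6.0193.

6.019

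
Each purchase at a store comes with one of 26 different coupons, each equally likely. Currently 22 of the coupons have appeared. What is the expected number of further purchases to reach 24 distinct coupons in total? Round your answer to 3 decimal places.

15.167

From k distinct to k+1 distinct takes on average 26/(26-k) purchases.
Sum over k = 22,...,23: E = 26/4 + 26/3 = 15.1667.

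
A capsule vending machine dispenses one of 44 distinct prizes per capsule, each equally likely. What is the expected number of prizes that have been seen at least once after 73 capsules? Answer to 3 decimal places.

For each prize, P(seen in 73 capsules) = 1 - (43/44)^73 = 0.8133.
By linearity of expectation, E[distinct seen] = 44·(1 - (43/44)^73) = 35.7851.

35.785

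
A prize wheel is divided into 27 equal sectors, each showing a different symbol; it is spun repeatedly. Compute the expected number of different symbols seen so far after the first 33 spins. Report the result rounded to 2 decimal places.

For each symbol, P(seen in 33 spins) = 1 - (26/27)^33 = 0.712.
By linearity of expectation, E[distinct seen] = 27·(1 - (26/27)^33) = 19.229.

19.23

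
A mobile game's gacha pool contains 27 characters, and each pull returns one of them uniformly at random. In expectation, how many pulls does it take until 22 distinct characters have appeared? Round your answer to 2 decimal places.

Going from k to k+1 distinct takes a geometric number of pulls with mean 27/(27-k).
Sum over k = 0,...,21: E = 27/27 + 27/26 + 27/25 + ... + 27/7 + 27/6 = 43.419.

43.42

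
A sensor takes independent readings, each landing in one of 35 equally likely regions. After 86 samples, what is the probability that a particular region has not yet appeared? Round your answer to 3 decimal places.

Each sample misses the fixed region with probability (35-1)/35 = 34/35, independently.
P(still missing after 86) = (34/35)^86 = 0.0827.

0.083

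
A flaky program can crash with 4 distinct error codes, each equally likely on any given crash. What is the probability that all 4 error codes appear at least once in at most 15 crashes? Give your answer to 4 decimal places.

Let A_i be the event that error code i is missing after 15 crashes. By inclusion–exclusion on the A_i,
P(all seen) = Σ_{j=0}^{4} (-1)^j C(4,j)((4-j)/4)^15
= 1.00000 - 0.05345 + 0.00018 - 0.00000 + 0.00000
= 0.94673.

0.9467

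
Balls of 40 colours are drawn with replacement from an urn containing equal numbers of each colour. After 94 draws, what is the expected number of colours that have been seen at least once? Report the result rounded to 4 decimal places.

36.2975

For each colour, P(seen in 94 draws) = 1 - (39/40)^94 = 0.90744.
By linearity of expectation, E[distinct seen] = 40·(1 - (39/40)^94) = 36.29751.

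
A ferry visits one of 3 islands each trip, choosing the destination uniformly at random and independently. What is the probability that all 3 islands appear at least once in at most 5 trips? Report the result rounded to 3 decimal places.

0.617

Let A_i be the event that island i is missing after 5 trips. By inclusion–exclusion on the A_i,
P(all seen) = Σ_{j=0}^{3} (-1)^j C(3,j)((3-j)/3)^5
= 1.0000 - 0.3951 + 0.0123 - 0.0000
= 0.6173.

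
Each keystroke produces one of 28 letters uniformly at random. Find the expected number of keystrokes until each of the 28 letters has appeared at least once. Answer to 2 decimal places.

109.96

Split into phases: going from k distinct to k+1 distinct takes on average 28/(28-k) keystrokes.
E[T] = 28/28 + 28/27 + 28/26 + ... + 28/2 + 28/1 = 28·H_{28}.
H_{28} = 3.927, so E[T] = 109.961.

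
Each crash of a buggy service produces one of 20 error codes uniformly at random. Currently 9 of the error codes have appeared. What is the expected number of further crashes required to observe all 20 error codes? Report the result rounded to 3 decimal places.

The wait to go from k to k+1 distinct error codes is geometric with mean 20/(20-k).
Sum over k = 9,...,19: E = 20/11 + 20/10 + 20/9 + ... + 20/2 + 20/1 = 60.3975.

60.398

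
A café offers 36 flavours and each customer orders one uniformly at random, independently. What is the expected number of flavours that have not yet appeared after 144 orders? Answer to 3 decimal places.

For each flavour, P(unseen after 144) = (35/36)^144 = 0.0173.
By linearity of expectation, E[unseen] = 36·(35/36)^144 = 0.6231.

0.623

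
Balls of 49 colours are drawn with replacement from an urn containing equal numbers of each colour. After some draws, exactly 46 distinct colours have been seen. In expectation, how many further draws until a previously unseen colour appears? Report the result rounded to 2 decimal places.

The number of draws until the next new colour is geometric with success probability 3/49, so its mean is 49/3.
E = 49/3 = 16.333.

16.33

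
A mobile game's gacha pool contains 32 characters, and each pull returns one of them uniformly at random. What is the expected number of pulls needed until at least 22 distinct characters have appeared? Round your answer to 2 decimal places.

With k distinct characters already seen, the next new one arrives after an expected 32/(32-k) pulls.
Sum over k = 0,...,21: E = 32/32 + 32/31 + 32/30 + ... + 32/12 + 32/11 = 36.145.

36.14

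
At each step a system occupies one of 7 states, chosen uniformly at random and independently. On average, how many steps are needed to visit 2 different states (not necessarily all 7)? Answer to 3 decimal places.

2.167

Going from k to k+1 distinct takes a geometric number of steps with mean 7/(7-k).
Sum over k = 0,...,1: E = 7/7 + 7/6 = 2.1667.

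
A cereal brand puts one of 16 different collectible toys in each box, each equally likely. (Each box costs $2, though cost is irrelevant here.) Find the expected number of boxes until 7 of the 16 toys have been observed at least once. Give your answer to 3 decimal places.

8.828

With k distinct toys already seen, the next new one arrives after an expected 16/(16-k) boxes.
Sum over k = 0,...,6: E = 16/16 + 16/15 + 16/14 + ... + 16/11 + 16/10 = 8.8282.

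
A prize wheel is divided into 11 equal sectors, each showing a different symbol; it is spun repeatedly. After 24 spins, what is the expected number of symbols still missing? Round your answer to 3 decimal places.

1.117

For each symbol, P(unseen after 24) = (10/11)^24 = 0.1015.
By linearity of expectation, E[unseen] = 11·(10/11)^24 = 1.1168.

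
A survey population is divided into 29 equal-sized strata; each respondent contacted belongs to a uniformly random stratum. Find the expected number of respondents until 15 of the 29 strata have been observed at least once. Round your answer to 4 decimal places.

With k distinct strata already seen, the next new one arrives after an expected 29/(29-k) respondents.
Sum over k = 0,...,14: E = 29/29 + 29/28 + 29/27 + ... + 29/16 + 29/15 = 20.59265.

20.5927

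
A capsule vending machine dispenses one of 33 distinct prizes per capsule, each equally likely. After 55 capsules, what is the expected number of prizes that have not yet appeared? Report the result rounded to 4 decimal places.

For each prize, P(unseen after 55) = (32/33)^55 = 0.18407.
By linearity of expectation, E[unseen] = 33·(32/33)^55 = 6.07430.

6.0743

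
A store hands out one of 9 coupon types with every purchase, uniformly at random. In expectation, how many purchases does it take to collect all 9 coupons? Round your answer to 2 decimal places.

The wait to go from k to k+1 distinct coupons is geometric with mean 9/(9-k).
E[T] = 9/9 + 9/8 + 9/7 + ... + 9/2 + 9/1 = 9·H_{9}.
H_{9} = 2.829, so E[T] = 25.461.

25.46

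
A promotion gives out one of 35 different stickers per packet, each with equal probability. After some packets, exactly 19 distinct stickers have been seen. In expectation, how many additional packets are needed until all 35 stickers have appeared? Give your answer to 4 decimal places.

With k distinct stickers already seen, the next new one takes an expected 35/(35-k) packets.
Sum over k = 19,...,34: E = 35/16 + 35/15 + 35/14 + ... + 35/2 + 35/1 = 118.32551.

118.3255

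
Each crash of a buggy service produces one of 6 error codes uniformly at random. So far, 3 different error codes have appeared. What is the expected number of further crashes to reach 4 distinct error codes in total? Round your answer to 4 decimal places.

2.0000

From k distinct to k+1 distinct takes on average 6/(6-k) crashes.
Only the k = 3 term is needed: E = 6/3 = 2.00000.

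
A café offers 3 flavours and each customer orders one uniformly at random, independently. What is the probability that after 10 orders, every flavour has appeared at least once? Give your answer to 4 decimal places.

By inclusion–exclusion over which flavours are missing,
P(all seen) = Σ_{j=0}^{3} (-1)^j C(3,j)((3-j)/3)^10
= 1.00000 - 0.05202 + 0.00005 - 0.00000
= 0.94803.

0.9480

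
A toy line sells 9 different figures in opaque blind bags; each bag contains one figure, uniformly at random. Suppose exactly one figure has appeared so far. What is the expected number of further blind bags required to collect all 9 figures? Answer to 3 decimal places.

24.461

With k distinct figures already seen, the next new one takes an expected 9/(9-k) blind bags.
Sum over k = 1,...,8: E = 9/8 + 9/7 + 9/6 + ... + 9/2 + 9/1 = 24.4607.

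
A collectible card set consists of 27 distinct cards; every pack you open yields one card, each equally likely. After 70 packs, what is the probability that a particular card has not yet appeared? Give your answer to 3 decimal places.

Each pack misses the fixed card with probability (27-1)/27 = 26/27, independently.
P(still missing after 70) = (26/27)^70 = 0.0712.

0.071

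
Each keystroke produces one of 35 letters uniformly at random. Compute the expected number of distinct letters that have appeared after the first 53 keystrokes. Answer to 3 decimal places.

For each letter, P(seen in 53 keystrokes) = 1 - (34/35)^53 = 0.7848.
By linearity of expectation, E[distinct seen] = 35·(1 - (34/35)^53) = 27.4691.

27.469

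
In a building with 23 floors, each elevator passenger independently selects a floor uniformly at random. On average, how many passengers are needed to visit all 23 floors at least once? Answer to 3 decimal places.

After k distinct floors have appeared, the next passenger gives a new one with probability (23-k)/23, so the expected wait for the (k+1)-th is 23/(23-k).
E[T] = 23/23 + 23/22 + 23/21 + ... + 23/2 + 23/1 = 23·H_{23}.
H_{23} = 3.7343, so E[T] = 85.8887.

85.889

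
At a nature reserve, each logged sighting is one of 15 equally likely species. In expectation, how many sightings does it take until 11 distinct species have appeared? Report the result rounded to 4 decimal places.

With k distinct species already seen, the next new one arrives after an expected 15/(15-k) sightings.
Sum over k = 0,...,10: E = 15/15 + 15/14 + 15/13 + ... + 15/6 + 15/5 = 18.52343.

18.5234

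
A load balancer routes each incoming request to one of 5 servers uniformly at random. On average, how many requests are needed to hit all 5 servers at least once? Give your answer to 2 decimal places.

11.42

Split into phases: going from k distinct to k+1 distinct takes on average 5/(5-k) requests.
E[T] = 5/5 + 5/4 + 5/3 + 5/2 + 5/1 = 5·H_{5}.
H_{5} = 2.283, so E[T] = 11.417.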